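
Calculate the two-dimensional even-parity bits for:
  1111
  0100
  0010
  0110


Row parities: 0110
Column parities: 1111

Row P: 0110, Col P: 1111, Corner: 0


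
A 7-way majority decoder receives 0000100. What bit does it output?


Ones: 1 out of 7
Threshold: 4

0 (1/7 voted 1)


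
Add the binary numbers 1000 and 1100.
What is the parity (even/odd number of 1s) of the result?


1000 = 8
1100 = 12
Sum = 20 = 10100
1s count = 2

even parity (2 ones in 10100)


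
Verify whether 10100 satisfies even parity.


Number of 1s: 2

Yes, parity is correct (2 ones)


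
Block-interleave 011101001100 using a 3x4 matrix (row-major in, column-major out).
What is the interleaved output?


Matrix:
  0111
  0100
  1100
Read columns: 001111100100

001111100100


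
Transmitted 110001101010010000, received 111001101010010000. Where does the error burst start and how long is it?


XOR: 001000000000000000

Burst at position 2, length 1


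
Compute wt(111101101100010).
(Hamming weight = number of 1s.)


Counting 1s in 111101101100010

9


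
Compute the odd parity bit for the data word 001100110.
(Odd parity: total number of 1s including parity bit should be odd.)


Number of 1s in data: 4
Parity bit: 1

1


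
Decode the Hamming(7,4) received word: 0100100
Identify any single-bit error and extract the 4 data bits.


Syndrome = 7: error at position 7

Data: 0101 (corrected bit 7)


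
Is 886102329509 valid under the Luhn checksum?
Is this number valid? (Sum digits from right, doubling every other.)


Luhn sum = 52
52 mod 10 = 2

Invalid (Luhn sum mod 10 = 2)


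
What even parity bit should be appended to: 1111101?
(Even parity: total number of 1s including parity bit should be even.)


Number of 1s in data: 6
Parity bit: 0

0


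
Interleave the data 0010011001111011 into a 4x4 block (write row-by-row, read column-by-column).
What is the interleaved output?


Matrix:
  0010
  0110
  0111
  1011
Read columns: 0001011011110011

0001011011110011


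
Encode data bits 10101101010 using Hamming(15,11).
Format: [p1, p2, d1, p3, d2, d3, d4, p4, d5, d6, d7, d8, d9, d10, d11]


Parity bits: p1=0, p2=0, p3=1, p4=0

001101001101010


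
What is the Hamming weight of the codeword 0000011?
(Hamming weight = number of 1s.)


Counting 1s in 0000011

2


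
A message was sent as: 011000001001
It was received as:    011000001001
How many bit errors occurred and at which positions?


XOR: 000000000000

0 errors (received matches sent)


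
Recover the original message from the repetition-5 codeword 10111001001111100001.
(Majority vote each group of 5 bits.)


Groups: 10111, 00100, 11111, 00001
Majority votes: 1010

1010


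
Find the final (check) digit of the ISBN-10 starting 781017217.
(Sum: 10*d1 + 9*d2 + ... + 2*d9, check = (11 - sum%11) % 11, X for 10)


Weighted sum: 216
216 mod 11 = 7

Check digit: 4


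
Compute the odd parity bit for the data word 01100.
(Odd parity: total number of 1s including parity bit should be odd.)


Number of 1s in data: 2
Parity bit: 1

1


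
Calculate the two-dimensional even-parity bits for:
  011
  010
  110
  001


Row parities: 0101
Column parities: 110

Row P: 0101, Col P: 110, Corner: 0


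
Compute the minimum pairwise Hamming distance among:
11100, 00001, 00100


Comparing all pairs, minimum distance: 2
Can detect 1 errors, correct 0 errors

2


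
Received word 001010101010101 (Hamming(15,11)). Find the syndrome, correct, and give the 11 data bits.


Syndrome = 1: error at position 1

Data: 11011010101 (corrected bit 1)


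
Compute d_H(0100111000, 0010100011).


XOR: 0110011011
Count of 1s: 6

6


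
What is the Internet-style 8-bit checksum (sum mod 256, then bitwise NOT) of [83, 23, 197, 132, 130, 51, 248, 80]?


Sum = 944 mod 256 = 176
Complement = 79

79


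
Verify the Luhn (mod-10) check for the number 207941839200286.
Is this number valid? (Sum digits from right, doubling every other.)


Luhn sum = 66
66 mod 10 = 6

Invalid (Luhn sum mod 10 = 6)


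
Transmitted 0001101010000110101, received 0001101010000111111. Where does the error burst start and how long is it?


XOR: 0000000000000001010

Burst at position 15, length 3


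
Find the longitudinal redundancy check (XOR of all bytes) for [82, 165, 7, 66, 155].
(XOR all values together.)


XOR chain: 82 ^ 165 ^ 7 ^ 66 ^ 155 = 41

41


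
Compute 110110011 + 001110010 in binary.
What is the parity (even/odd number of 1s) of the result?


110110011 = 435
001110010 = 114
Sum = 549 = 1000100101
1s count = 4

even parity (4 ones in 1000100101)


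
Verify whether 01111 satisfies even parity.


Number of 1s: 4

Yes, parity is correct (4 ones)


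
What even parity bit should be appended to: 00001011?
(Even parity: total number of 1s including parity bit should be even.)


Number of 1s in data: 3
Parity bit: 1

1


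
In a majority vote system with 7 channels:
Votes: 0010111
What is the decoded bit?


Ones: 4 out of 7
Threshold: 4

1 (4/7 voted 1)


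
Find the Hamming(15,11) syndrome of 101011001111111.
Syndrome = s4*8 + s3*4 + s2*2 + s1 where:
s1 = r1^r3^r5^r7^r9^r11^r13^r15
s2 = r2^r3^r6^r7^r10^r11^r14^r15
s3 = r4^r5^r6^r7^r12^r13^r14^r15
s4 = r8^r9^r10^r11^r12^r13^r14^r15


s1=1, s2=0, s3=0, s4=1

Syndrome = 9 (error at position 9)


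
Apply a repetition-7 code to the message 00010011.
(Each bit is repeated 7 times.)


Each bit -> 7 copies

00000000000000000000011111110000000000000011111111111111


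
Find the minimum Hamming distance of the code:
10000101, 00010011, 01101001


Comparing all pairs, minimum distance: 4
Can detect 3 errors, correct 1 errors

4


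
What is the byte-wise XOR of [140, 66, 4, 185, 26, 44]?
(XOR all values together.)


XOR chain: 140 ^ 66 ^ 4 ^ 185 ^ 26 ^ 44 = 69

69


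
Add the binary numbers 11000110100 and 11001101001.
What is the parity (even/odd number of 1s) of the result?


11000110100 = 1588
11001101001 = 1641
Sum = 3229 = 110010011101
1s count = 7

odd parity (7 ones in 110010011101)


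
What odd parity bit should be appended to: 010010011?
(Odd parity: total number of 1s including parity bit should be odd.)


Number of 1s in data: 4
Parity bit: 1

1


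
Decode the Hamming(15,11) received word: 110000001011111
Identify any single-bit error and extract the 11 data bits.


Syndrome = 1: error at position 1

Data: 00001011111 (corrected bit 1)


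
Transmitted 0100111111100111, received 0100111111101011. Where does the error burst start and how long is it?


XOR: 0000000000001100

Burst at position 12, length 2


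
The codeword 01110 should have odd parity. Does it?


Number of 1s: 3

Yes, parity is correct (3 ones)


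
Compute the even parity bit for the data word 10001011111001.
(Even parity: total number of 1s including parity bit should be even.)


Number of 1s in data: 8
Parity bit: 0

0


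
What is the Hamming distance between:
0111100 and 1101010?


XOR: 1010110
Count of 1s: 4

4


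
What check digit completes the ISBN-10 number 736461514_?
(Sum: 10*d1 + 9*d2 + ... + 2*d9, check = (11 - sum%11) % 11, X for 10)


Weighted sum: 245
245 mod 11 = 3

Check digit: 8


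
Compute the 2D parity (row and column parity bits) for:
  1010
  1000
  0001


Row parities: 011
Column parities: 0011

Row P: 011, Col P: 0011, Corner: 0


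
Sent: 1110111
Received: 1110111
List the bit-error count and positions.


XOR: 0000000

0 errors (received matches sent)


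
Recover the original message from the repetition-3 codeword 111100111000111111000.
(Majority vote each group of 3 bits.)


Groups: 111, 100, 111, 000, 111, 111, 000
Majority votes: 1010110

1010110


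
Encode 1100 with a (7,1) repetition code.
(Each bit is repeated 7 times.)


Each bit -> 7 copies

1111111111111100000000000000


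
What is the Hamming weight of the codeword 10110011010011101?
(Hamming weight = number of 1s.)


Counting 1s in 10110011010011101

10


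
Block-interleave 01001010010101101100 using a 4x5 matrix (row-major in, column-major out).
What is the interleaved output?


Matrix:
  01001
  01001
  01011
  01100
Read columns: 00001111000100101110

00001111000100101110


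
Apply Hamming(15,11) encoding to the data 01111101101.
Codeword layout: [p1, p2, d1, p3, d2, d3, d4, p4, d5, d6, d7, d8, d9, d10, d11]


Parity bits: p1=1, p2=0, p3=0, p4=1

100011111101101


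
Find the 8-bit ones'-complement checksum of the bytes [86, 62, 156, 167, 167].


Sum = 638 mod 256 = 126
Complement = 129

129


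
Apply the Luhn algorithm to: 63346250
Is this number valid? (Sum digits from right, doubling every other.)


Luhn sum = 22
22 mod 10 = 2

Invalid (Luhn sum mod 10 = 2)


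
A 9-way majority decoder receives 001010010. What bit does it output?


Ones: 3 out of 9
Threshold: 5

0 (3/9 voted 1)


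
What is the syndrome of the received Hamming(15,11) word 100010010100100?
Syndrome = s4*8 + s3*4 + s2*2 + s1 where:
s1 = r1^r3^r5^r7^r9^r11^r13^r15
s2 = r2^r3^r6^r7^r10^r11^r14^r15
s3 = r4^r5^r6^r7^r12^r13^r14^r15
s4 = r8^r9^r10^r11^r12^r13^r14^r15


s1=1, s2=1, s3=0, s4=1

Syndrome = 11 (error at position 11)


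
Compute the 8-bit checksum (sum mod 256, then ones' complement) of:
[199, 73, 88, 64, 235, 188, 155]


Sum = 1002 mod 256 = 234
Complement = 21

21


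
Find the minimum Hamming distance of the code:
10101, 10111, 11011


Comparing all pairs, minimum distance: 1
Can detect 0 errors, correct 0 errors

1


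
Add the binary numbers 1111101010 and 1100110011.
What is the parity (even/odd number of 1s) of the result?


1111101010 = 1002
1100110011 = 819
Sum = 1821 = 11100011101
1s count = 7

odd parity (7 ones in 11100011101)


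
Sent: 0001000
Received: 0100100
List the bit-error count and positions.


XOR: 0101100

3 error(s) at position(s): 1, 3, 4


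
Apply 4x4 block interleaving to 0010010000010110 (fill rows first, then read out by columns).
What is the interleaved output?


Matrix:
  0010
  0100
  0001
  0110
Read columns: 0000010110010010

0000010110010010


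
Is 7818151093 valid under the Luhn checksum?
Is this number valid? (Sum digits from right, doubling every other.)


Luhn sum = 44
44 mod 10 = 4

Invalid (Luhn sum mod 10 = 4)


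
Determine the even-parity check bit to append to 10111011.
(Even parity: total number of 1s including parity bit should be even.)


Number of 1s in data: 6
Parity bit: 0

0


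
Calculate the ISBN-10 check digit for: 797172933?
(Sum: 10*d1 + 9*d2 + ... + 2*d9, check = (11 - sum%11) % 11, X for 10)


Weighted sum: 317
317 mod 11 = 9

Check digit: 2


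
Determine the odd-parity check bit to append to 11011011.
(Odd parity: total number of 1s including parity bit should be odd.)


Number of 1s in data: 6
Parity bit: 1

1


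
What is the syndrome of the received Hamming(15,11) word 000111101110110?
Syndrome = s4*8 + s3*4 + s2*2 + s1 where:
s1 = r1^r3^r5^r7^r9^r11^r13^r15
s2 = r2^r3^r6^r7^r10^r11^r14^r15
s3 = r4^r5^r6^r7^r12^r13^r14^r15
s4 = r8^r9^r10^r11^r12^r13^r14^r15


s1=1, s2=1, s3=0, s4=1

Syndrome = 11 (error at position 11)


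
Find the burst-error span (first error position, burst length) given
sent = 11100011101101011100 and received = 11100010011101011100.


XOR: 00000001110000000000

Burst at position 7, length 3


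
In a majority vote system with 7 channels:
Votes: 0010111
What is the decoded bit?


Ones: 4 out of 7
Threshold: 4

1 (4/7 voted 1)


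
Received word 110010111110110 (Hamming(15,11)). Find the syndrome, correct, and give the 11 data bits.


Syndrome = 2: error at position 2

Data: 01011110110 (corrected bit 2)


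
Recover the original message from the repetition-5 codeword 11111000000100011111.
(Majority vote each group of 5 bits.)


Groups: 11111, 00000, 01000, 11111
Majority votes: 1001

1001


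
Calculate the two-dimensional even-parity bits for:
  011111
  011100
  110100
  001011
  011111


Row parities: 11111
Column parities: 100011

Row P: 11111, Col P: 100011, Corner: 1


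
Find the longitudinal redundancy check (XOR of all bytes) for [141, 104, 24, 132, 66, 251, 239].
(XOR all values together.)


XOR chain: 141 ^ 104 ^ 24 ^ 132 ^ 66 ^ 251 ^ 239 = 47

47


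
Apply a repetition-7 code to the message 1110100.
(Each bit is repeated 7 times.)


Each bit -> 7 copies

1111111111111111111110000000111111100000000000000


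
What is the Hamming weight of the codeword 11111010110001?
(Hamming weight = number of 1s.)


Counting 1s in 11111010110001

9


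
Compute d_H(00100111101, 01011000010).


XOR: 01111111111
Count of 1s: 10

10


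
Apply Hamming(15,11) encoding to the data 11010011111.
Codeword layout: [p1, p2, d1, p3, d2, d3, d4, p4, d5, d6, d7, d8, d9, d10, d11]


Parity bits: p1=0, p2=1, p3=0, p4=1

011010110011111


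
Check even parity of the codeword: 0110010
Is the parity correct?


Number of 1s: 3

No, parity error (3 ones)


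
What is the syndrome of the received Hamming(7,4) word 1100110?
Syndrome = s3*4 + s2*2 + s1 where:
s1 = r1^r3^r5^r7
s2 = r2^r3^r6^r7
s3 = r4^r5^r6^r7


s1=0, s2=0, s3=0

Syndrome = 0 (no error)


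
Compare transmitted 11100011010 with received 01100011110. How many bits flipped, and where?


XOR: 10000000100

2 error(s) at position(s): 0, 8


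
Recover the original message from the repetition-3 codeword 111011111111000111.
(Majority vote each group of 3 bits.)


Groups: 111, 011, 111, 111, 000, 111
Majority votes: 111101

111101


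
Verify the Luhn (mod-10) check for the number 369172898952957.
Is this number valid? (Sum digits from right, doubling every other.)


Luhn sum = 88
88 mod 10 = 8

Invalid (Luhn sum mod 10 = 8)


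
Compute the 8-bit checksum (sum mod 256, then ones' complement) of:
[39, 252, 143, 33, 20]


Sum = 487 mod 256 = 231
Complement = 24

24


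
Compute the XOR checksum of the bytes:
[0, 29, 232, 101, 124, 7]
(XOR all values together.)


XOR chain: 0 ^ 29 ^ 232 ^ 101 ^ 124 ^ 7 = 235

235


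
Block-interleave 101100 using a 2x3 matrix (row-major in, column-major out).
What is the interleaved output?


Matrix:
  101
  100
Read columns: 110010

110010


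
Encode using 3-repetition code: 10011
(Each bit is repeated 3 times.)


Each bit -> 3 copies

111000000111111


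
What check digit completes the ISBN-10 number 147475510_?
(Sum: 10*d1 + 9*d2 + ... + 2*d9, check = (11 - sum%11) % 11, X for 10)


Weighted sum: 220
220 mod 11 = 0

Check digit: 0


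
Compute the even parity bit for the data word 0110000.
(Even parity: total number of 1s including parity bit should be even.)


Number of 1s in data: 2
Parity bit: 0

0


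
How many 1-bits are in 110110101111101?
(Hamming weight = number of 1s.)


Counting 1s in 110110101111101

11


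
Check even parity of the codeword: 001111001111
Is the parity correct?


Number of 1s: 8

Yes, parity is correct (8 ones)


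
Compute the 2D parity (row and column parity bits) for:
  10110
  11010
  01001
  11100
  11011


Row parities: 11010
Column parities: 00010

Row P: 11010, Col P: 00010, Corner: 1


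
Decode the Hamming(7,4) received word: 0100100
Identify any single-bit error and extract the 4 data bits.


Syndrome = 7: error at position 7

Data: 0101 (corrected bit 7)


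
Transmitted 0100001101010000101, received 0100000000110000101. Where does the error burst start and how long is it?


XOR: 0000001101100000000

Burst at position 6, length 5


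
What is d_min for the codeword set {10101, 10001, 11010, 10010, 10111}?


Comparing all pairs, minimum distance: 1
Can detect 0 errors, correct 0 errors

1


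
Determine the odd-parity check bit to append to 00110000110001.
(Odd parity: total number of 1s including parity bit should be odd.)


Number of 1s in data: 5
Parity bit: 0

0


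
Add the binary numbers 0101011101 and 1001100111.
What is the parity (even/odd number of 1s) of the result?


0101011101 = 349
1001100111 = 615
Sum = 964 = 1111000100
1s count = 5

odd parity (5 ones in 1111000100)


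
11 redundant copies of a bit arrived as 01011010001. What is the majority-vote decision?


Ones: 5 out of 11
Threshold: 6

0 (5/11 voted 1)


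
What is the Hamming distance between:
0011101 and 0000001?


XOR: 0011100
Count of 1s: 3

3


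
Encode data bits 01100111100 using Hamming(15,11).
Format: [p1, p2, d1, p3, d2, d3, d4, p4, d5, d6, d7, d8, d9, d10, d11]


Parity bits: p1=1, p2=1, p3=0, p4=0

110011000111100


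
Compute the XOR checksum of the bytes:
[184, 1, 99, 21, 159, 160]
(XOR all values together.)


XOR chain: 184 ^ 1 ^ 99 ^ 21 ^ 159 ^ 160 = 240

240


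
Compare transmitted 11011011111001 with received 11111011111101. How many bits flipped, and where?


XOR: 00100000000100

2 error(s) at position(s): 2, 11


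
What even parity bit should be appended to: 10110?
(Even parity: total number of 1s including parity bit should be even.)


Number of 1s in data: 3
Parity bit: 1

1


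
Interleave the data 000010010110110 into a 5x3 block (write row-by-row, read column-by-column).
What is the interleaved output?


Matrix:
  000
  010
  010
  110
  110
Read columns: 000110111100000

000110111100000


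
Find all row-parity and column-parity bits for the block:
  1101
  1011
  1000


Row parities: 111
Column parities: 1110

Row P: 111, Col P: 1110, Corner: 1


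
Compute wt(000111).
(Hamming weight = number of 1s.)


Counting 1s in 000111

3


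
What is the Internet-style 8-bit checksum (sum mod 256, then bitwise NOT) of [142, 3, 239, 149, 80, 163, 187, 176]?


Sum = 1139 mod 256 = 115
Complement = 140

140


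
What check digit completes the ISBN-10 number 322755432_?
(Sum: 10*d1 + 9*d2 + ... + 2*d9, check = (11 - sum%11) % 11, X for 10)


Weighted sum: 197
197 mod 11 = 10

Check digit: 1


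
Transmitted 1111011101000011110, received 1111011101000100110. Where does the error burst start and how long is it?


XOR: 0000000000000111000

Burst at position 13, length 3


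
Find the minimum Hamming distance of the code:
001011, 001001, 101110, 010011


Comparing all pairs, minimum distance: 1
Can detect 0 errors, correct 0 errors

1


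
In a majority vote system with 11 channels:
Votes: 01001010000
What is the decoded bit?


Ones: 3 out of 11
Threshold: 6

0 (3/11 voted 1)


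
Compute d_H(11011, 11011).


XOR: 00000
Count of 1s: 0

0


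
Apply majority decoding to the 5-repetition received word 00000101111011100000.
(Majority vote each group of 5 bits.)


Groups: 00000, 10111, 10111, 00000
Majority votes: 0110

0110


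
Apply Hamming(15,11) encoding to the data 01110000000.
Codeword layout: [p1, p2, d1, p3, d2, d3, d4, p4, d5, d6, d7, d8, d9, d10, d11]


Parity bits: p1=0, p2=0, p3=1, p4=0

000111100000000


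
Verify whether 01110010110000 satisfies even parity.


Number of 1s: 6

Yes, parity is correct (6 ones)


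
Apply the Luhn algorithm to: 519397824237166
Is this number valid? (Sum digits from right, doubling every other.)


Luhn sum = 74
74 mod 10 = 4

Invalid (Luhn sum mod 10 = 4)


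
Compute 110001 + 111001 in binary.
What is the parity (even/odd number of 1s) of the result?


110001 = 49
111001 = 57
Sum = 106 = 1101010
1s count = 4

even parity (4 ones in 1101010)


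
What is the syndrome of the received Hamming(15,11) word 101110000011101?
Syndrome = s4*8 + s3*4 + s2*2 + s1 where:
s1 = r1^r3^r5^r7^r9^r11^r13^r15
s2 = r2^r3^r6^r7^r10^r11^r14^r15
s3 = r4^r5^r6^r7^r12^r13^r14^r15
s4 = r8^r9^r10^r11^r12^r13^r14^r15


s1=0, s2=1, s3=1, s4=0

Syndrome = 6 (error at position 6)


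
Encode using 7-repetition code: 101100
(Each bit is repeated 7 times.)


Each bit -> 7 copies

111111100000001111111111111100000000000000


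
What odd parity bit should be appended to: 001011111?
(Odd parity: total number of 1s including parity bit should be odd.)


Number of 1s in data: 6
Parity bit: 1

1


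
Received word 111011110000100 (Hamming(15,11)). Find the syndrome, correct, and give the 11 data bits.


Syndrome = 1: error at position 1

Data: 11110000100 (corrected bit 1)


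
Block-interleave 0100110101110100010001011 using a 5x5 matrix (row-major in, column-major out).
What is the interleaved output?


Matrix:
  01001
  10101
  11010
  00100
  01011
Read columns: 0110010101010100010111001

0110010101010100010111001


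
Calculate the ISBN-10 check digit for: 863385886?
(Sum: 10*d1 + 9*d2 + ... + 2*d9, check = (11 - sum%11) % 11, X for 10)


Weighted sum: 320
320 mod 11 = 1

Check digit: X


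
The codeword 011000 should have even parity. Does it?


Number of 1s: 2

Yes, parity is correct (2 ones)


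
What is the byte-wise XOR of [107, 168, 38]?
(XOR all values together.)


XOR chain: 107 ^ 168 ^ 38 = 229

229


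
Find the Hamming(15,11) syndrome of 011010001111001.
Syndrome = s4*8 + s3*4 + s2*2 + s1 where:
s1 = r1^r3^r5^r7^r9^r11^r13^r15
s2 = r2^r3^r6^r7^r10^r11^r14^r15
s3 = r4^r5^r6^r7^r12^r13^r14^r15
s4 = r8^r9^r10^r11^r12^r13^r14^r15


s1=1, s2=1, s3=1, s4=1

Syndrome = 15 (error at position 15)


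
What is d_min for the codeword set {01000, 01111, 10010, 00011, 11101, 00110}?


Comparing all pairs, minimum distance: 2
Can detect 1 errors, correct 0 errors

2


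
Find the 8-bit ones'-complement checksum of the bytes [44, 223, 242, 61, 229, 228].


Sum = 1027 mod 256 = 3
Complement = 252

252


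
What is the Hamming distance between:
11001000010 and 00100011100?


XOR: 11101011110
Count of 1s: 8

8


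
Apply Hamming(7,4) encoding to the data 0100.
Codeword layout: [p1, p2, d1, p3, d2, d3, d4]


Parity bits: p1=1, p2=0, p3=1

1001100


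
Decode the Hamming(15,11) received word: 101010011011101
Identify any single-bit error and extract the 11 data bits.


Syndrome = 3: error at position 3

Data: 01001011101 (corrected bit 3)


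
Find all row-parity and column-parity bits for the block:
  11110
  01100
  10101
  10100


Row parities: 0010
Column parities: 10011

Row P: 0010, Col P: 10011, Corner: 1


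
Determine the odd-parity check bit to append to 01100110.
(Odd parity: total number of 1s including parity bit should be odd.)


Number of 1s in data: 4
Parity bit: 1

1


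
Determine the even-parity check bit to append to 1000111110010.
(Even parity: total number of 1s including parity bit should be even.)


Number of 1s in data: 7
Parity bit: 1

1


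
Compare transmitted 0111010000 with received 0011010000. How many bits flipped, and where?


XOR: 0100000000

1 error(s) at position(s): 1


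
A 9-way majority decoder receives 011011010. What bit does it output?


Ones: 5 out of 9
Threshold: 5

1 (5/9 voted 1)


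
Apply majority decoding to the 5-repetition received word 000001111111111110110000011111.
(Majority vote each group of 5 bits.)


Groups: 00000, 11111, 11111, 11011, 00000, 11111
Majority votes: 011101

011101


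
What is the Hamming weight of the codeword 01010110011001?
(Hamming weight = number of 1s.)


Counting 1s in 01010110011001

7


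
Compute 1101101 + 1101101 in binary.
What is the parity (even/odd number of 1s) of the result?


1101101 = 109
1101101 = 109
Sum = 218 = 11011010
1s count = 5

odd parity (5 ones in 11011010)


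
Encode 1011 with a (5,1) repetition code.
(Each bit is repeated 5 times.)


Each bit -> 5 copies

11111000001111111111


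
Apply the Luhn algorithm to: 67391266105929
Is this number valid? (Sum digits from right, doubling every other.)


Luhn sum = 63
63 mod 10 = 3

Invalid (Luhn sum mod 10 = 3)


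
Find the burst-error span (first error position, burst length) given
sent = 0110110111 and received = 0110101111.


XOR: 0000011000

Burst at position 5, length 2


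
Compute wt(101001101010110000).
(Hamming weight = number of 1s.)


Counting 1s in 101001101010110000

8


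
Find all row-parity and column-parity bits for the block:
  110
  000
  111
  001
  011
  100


Row parities: 001101
Column parities: 111

Row P: 001101, Col P: 111, Corner: 1


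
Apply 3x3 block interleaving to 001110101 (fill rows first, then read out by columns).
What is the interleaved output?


Matrix:
  001
  110
  101
Read columns: 011010101

011010101


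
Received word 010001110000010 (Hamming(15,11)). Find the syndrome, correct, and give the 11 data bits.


Syndrome = 5: error at position 5

Data: 01110000010 (corrected bit 5)


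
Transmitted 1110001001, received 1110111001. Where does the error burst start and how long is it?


XOR: 0000110000

Burst at position 4, length 2


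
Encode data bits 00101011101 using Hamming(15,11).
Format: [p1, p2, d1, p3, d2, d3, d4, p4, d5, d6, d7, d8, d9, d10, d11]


Parity bits: p1=0, p2=1, p3=0, p4=1

010001011011101


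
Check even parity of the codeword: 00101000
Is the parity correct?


Number of 1s: 2

Yes, parity is correct (2 ones)


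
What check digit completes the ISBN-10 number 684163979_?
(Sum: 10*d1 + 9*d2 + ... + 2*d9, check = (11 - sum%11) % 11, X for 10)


Weighted sum: 297
297 mod 11 = 0

Check digit: 0


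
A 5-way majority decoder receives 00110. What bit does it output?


Ones: 2 out of 5
Threshold: 3

0 (2/5 voted 1)


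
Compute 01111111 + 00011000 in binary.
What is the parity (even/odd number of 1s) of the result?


01111111 = 127
00011000 = 24
Sum = 151 = 10010111
1s count = 5

odd parity (5 ones in 10010111)


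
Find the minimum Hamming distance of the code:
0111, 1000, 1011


Comparing all pairs, minimum distance: 2
Can detect 1 errors, correct 0 errors

2


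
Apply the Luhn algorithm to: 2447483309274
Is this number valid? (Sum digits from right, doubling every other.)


Luhn sum = 59
59 mod 10 = 9

Invalid (Luhn sum mod 10 = 9)


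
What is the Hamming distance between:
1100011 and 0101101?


XOR: 1001110
Count of 1s: 4

4


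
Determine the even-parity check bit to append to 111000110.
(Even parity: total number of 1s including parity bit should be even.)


Number of 1s in data: 5
Parity bit: 1

1


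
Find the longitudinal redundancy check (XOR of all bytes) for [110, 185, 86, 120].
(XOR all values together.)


XOR chain: 110 ^ 185 ^ 86 ^ 120 = 249

249


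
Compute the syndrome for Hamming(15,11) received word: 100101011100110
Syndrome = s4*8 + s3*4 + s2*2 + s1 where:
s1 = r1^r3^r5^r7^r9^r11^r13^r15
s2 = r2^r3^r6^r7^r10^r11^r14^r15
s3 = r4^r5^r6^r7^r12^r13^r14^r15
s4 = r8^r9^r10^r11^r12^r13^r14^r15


s1=1, s2=1, s3=0, s4=1

Syndrome = 11 (error at position 11)


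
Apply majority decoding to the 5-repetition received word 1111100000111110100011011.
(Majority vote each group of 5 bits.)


Groups: 11111, 00000, 11111, 01000, 11011
Majority votes: 10101

10101


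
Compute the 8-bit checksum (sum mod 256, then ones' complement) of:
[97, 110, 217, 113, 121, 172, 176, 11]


Sum = 1017 mod 256 = 249
Complement = 6

6


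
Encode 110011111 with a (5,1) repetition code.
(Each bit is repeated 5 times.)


Each bit -> 5 copies

111111111100000000001111111111111111111111111


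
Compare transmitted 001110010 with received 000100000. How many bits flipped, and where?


XOR: 001010010

3 error(s) at position(s): 2, 4, 7


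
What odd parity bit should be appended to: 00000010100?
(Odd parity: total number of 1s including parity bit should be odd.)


Number of 1s in data: 2
Parity bit: 1

1


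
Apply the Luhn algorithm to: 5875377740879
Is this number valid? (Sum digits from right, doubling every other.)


Luhn sum = 66
66 mod 10 = 6

Invalid (Luhn sum mod 10 = 6)


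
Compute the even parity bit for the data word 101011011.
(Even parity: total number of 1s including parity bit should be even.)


Number of 1s in data: 6
Parity bit: 0

0


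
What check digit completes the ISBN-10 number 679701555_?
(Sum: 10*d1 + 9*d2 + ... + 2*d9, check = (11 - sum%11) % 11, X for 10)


Weighted sum: 294
294 mod 11 = 8

Check digit: 3


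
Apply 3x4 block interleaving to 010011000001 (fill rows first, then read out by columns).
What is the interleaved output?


Matrix:
  0100
  1100
  0001
Read columns: 010110000001

010110000001


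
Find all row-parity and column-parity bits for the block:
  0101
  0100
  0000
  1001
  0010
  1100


Row parities: 010010
Column parities: 0110

Row P: 010010, Col P: 0110, Corner: 0


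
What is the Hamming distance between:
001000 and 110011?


XOR: 111011
Count of 1s: 5

5


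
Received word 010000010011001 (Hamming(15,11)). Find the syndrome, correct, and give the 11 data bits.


Syndrome = 2: error at position 2

Data: 00000011001 (corrected bit 2)


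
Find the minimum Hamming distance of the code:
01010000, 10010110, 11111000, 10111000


Comparing all pairs, minimum distance: 1
Can detect 0 errors, correct 0 errors

1


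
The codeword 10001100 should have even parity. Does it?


Number of 1s: 3

No, parity error (3 ones)


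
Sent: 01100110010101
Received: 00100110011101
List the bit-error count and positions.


XOR: 01000000001000

2 error(s) at position(s): 1, 10


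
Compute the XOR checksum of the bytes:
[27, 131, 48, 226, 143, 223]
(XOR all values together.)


XOR chain: 27 ^ 131 ^ 48 ^ 226 ^ 143 ^ 223 = 26

26


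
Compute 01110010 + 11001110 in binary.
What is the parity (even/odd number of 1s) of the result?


01110010 = 114
11001110 = 206
Sum = 320 = 101000000
1s count = 2

even parity (2 ones in 101000000)


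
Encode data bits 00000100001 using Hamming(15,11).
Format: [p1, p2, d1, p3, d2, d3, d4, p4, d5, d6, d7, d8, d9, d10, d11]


Parity bits: p1=1, p2=0, p3=1, p4=0

100100000100001


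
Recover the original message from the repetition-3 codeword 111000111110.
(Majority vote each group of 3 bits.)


Groups: 111, 000, 111, 110
Majority votes: 1011

1011


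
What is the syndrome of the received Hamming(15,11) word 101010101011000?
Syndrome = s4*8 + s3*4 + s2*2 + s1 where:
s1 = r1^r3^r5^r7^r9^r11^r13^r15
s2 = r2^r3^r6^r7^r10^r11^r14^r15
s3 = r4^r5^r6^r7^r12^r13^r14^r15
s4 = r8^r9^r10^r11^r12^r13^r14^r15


s1=0, s2=1, s3=1, s4=1

Syndrome = 14 (error at position 14)


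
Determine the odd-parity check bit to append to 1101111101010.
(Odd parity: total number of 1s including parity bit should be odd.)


Number of 1s in data: 9
Parity bit: 0

0


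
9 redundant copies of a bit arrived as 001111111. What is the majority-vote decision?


Ones: 7 out of 9
Threshold: 5

1 (7/9 voted 1)


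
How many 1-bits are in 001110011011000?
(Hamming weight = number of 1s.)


Counting 1s in 001110011011000

7


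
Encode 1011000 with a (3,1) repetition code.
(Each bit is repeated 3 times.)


Each bit -> 3 copies

111000111111000000000


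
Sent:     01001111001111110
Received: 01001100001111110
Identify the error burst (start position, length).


XOR: 00000011000000000

Burst at position 6, length 2


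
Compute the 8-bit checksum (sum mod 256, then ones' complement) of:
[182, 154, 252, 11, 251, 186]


Sum = 1036 mod 256 = 12
Complement = 243

243


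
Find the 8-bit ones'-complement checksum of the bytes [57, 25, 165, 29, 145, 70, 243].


Sum = 734 mod 256 = 222
Complement = 33

33


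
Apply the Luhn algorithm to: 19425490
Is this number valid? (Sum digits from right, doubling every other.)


Luhn sum = 35
35 mod 10 = 5

Invalid (Luhn sum mod 10 = 5)


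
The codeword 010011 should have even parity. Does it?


Number of 1s: 3

No, parity error (3 ones)


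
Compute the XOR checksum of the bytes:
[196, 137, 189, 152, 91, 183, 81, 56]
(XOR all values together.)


XOR chain: 196 ^ 137 ^ 189 ^ 152 ^ 91 ^ 183 ^ 81 ^ 56 = 237

237


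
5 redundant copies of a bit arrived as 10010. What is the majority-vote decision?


Ones: 2 out of 5
Threshold: 3

0 (2/5 voted 1)


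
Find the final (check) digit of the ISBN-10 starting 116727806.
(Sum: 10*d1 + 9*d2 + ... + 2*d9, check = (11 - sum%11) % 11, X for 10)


Weighted sum: 207
207 mod 11 = 9

Check digit: 2


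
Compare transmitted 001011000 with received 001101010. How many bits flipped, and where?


XOR: 000110010

3 error(s) at position(s): 3, 4, 7


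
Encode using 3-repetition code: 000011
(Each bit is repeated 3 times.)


Each bit -> 3 copies

000000000000111111


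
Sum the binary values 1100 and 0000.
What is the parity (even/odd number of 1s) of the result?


1100 = 12
0000 = 0
Sum = 12 = 1100
1s count = 2

even parity (2 ones in 1100)


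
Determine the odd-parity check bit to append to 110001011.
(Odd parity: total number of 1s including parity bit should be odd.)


Number of 1s in data: 5
Parity bit: 0

0


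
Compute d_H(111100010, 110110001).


XOR: 001010011
Count of 1s: 4

4


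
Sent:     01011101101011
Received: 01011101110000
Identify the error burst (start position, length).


XOR: 00000000011011

Burst at position 9, length 5


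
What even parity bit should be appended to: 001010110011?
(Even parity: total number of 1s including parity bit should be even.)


Number of 1s in data: 6
Parity bit: 0

0


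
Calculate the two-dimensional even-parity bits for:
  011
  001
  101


Row parities: 010
Column parities: 111

Row P: 010, Col P: 111, Corner: 1


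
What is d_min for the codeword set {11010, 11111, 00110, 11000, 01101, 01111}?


Comparing all pairs, minimum distance: 1
Can detect 0 errors, correct 0 errors

1


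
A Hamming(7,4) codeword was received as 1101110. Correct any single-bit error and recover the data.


Syndrome = 4: error at position 4

Data: 0110 (corrected bit 4)


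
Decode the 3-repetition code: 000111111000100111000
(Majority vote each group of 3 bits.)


Groups: 000, 111, 111, 000, 100, 111, 000
Majority votes: 0110010

0110010


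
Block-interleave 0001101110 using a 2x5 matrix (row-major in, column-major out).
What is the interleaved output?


Matrix:
  00011
  01110
Read columns: 0001011110

0001011110


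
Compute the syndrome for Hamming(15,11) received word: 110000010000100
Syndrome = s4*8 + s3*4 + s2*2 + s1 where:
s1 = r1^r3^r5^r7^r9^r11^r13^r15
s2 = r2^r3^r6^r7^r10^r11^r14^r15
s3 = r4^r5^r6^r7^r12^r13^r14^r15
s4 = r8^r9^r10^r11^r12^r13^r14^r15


s1=0, s2=1, s3=1, s4=0

Syndrome = 6 (error at position 6)


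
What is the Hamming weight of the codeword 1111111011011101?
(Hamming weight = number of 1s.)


Counting 1s in 1111111011011101

13


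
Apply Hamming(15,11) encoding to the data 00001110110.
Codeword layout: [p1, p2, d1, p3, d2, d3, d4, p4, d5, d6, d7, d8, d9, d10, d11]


Parity bits: p1=1, p2=1, p3=0, p4=1

110000011110110


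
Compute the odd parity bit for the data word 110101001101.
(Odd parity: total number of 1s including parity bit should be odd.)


Number of 1s in data: 7
Parity bit: 0

0


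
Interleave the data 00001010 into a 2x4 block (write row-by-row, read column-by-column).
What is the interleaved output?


Matrix:
  0000
  1010
Read columns: 01000100

01000100


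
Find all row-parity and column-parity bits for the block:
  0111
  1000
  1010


Row parities: 110
Column parities: 0101

Row P: 110, Col P: 0101, Corner: 0


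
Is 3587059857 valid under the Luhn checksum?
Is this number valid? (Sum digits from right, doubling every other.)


Luhn sum = 55
55 mod 10 = 5

Invalid (Luhn sum mod 10 = 5)


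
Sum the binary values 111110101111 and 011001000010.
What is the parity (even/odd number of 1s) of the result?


111110101111 = 4015
011001000010 = 1602
Sum = 5617 = 1010111110001
1s count = 8

even parity (8 ones in 1010111110001)


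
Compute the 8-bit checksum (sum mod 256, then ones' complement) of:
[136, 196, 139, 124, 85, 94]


Sum = 774 mod 256 = 6
Complement = 249

249


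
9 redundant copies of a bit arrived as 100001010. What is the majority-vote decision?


Ones: 3 out of 9
Threshold: 5

0 (3/9 voted 1)


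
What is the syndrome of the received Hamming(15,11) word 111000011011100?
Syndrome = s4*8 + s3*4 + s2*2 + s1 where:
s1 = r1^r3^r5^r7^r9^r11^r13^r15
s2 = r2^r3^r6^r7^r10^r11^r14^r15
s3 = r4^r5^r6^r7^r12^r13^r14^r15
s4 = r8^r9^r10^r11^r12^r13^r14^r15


s1=1, s2=1, s3=0, s4=1

Syndrome = 11 (error at position 11)


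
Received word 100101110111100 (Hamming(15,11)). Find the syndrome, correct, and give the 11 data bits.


Syndrome = 12: error at position 12

Data: 00110110100 (corrected bit 12)


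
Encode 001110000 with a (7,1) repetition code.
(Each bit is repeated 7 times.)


Each bit -> 7 copies

000000000000001111111111111111111110000000000000000000000000000


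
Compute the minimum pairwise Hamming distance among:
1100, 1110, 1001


Comparing all pairs, minimum distance: 1
Can detect 0 errors, correct 0 errors

1


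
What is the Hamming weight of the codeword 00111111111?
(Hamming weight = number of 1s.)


Counting 1s in 00111111111

9


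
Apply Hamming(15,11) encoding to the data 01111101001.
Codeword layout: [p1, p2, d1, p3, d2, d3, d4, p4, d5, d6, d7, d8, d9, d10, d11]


Parity bits: p1=0, p2=0, p3=1, p4=0

000111101101001


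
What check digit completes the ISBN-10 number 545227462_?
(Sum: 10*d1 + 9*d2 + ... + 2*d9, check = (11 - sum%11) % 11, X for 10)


Weighted sum: 225
225 mod 11 = 5

Check digit: 6


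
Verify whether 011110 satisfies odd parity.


Number of 1s: 4

No, parity error (4 ones)


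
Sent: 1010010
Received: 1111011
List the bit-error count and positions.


XOR: 0101001

3 error(s) at position(s): 1, 3, 6


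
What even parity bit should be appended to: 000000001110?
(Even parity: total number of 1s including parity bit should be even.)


Number of 1s in data: 3
Parity bit: 1

1


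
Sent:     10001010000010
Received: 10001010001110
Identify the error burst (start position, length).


XOR: 00000000001100

Burst at position 10, length 2


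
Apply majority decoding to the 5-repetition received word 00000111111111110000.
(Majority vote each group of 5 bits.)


Groups: 00000, 11111, 11111, 10000
Majority votes: 0110

0110


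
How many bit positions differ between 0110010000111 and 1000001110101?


XOR: 1110011110010
Count of 1s: 8

8


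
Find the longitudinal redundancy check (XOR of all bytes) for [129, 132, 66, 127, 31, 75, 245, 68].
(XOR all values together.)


XOR chain: 129 ^ 132 ^ 66 ^ 127 ^ 31 ^ 75 ^ 245 ^ 68 = 221

221


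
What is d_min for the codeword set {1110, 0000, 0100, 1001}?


Comparing all pairs, minimum distance: 1
Can detect 0 errors, correct 0 errors

1


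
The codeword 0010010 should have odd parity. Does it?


Number of 1s: 2

No, parity error (2 ones)


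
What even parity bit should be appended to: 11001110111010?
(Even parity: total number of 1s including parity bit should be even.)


Number of 1s in data: 9
Parity bit: 1

1


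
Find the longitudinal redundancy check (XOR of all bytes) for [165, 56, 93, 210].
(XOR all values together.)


XOR chain: 165 ^ 56 ^ 93 ^ 210 = 18

18


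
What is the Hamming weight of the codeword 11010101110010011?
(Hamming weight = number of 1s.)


Counting 1s in 11010101110010011

10


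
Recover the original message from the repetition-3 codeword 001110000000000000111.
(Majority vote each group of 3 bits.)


Groups: 001, 110, 000, 000, 000, 000, 111
Majority votes: 0100001

0100001
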